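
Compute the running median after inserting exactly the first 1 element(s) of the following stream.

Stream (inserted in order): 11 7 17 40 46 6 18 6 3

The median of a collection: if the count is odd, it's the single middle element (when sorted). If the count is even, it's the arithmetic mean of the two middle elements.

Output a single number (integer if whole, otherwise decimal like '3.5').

Answer: 11

Derivation:
Step 1: insert 11 -> lo=[11] (size 1, max 11) hi=[] (size 0) -> median=11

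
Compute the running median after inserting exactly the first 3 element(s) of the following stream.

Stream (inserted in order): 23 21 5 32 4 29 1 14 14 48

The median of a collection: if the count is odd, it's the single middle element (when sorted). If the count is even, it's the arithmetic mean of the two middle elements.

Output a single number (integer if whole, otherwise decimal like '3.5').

Answer: 21

Derivation:
Step 1: insert 23 -> lo=[23] (size 1, max 23) hi=[] (size 0) -> median=23
Step 2: insert 21 -> lo=[21] (size 1, max 21) hi=[23] (size 1, min 23) -> median=22
Step 3: insert 5 -> lo=[5, 21] (size 2, max 21) hi=[23] (size 1, min 23) -> median=21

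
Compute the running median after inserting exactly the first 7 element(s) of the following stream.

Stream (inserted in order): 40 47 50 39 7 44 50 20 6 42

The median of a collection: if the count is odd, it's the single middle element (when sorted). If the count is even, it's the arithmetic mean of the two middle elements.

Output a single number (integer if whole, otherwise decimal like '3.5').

Step 1: insert 40 -> lo=[40] (size 1, max 40) hi=[] (size 0) -> median=40
Step 2: insert 47 -> lo=[40] (size 1, max 40) hi=[47] (size 1, min 47) -> median=43.5
Step 3: insert 50 -> lo=[40, 47] (size 2, max 47) hi=[50] (size 1, min 50) -> median=47
Step 4: insert 39 -> lo=[39, 40] (size 2, max 40) hi=[47, 50] (size 2, min 47) -> median=43.5
Step 5: insert 7 -> lo=[7, 39, 40] (size 3, max 40) hi=[47, 50] (size 2, min 47) -> median=40
Step 6: insert 44 -> lo=[7, 39, 40] (size 3, max 40) hi=[44, 47, 50] (size 3, min 44) -> median=42
Step 7: insert 50 -> lo=[7, 39, 40, 44] (size 4, max 44) hi=[47, 50, 50] (size 3, min 47) -> median=44

Answer: 44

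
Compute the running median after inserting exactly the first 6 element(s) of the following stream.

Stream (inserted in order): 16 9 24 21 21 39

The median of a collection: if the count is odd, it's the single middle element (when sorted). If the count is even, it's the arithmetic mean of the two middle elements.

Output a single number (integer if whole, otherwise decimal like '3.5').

Step 1: insert 16 -> lo=[16] (size 1, max 16) hi=[] (size 0) -> median=16
Step 2: insert 9 -> lo=[9] (size 1, max 9) hi=[16] (size 1, min 16) -> median=12.5
Step 3: insert 24 -> lo=[9, 16] (size 2, max 16) hi=[24] (size 1, min 24) -> median=16
Step 4: insert 21 -> lo=[9, 16] (size 2, max 16) hi=[21, 24] (size 2, min 21) -> median=18.5
Step 5: insert 21 -> lo=[9, 16, 21] (size 3, max 21) hi=[21, 24] (size 2, min 21) -> median=21
Step 6: insert 39 -> lo=[9, 16, 21] (size 3, max 21) hi=[21, 24, 39] (size 3, min 21) -> median=21

Answer: 21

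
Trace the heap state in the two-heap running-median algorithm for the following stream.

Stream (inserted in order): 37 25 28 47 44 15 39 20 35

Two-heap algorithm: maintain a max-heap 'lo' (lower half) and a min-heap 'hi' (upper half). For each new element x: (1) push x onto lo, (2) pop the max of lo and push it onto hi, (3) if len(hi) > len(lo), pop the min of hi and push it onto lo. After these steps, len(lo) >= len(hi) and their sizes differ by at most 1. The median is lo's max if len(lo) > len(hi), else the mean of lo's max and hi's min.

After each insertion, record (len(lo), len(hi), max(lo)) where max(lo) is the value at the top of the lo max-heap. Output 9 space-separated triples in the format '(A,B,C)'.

Answer: (1,0,37) (1,1,25) (2,1,28) (2,2,28) (3,2,37) (3,3,28) (4,3,37) (4,4,28) (5,4,35)

Derivation:
Step 1: insert 37 -> lo=[37] hi=[] -> (len(lo)=1, len(hi)=0, max(lo)=37)
Step 2: insert 25 -> lo=[25] hi=[37] -> (len(lo)=1, len(hi)=1, max(lo)=25)
Step 3: insert 28 -> lo=[25, 28] hi=[37] -> (len(lo)=2, len(hi)=1, max(lo)=28)
Step 4: insert 47 -> lo=[25, 28] hi=[37, 47] -> (len(lo)=2, len(hi)=2, max(lo)=28)
Step 5: insert 44 -> lo=[25, 28, 37] hi=[44, 47] -> (len(lo)=3, len(hi)=2, max(lo)=37)
Step 6: insert 15 -> lo=[15, 25, 28] hi=[37, 44, 47] -> (len(lo)=3, len(hi)=3, max(lo)=28)
Step 7: insert 39 -> lo=[15, 25, 28, 37] hi=[39, 44, 47] -> (len(lo)=4, len(hi)=3, max(lo)=37)
Step 8: insert 20 -> lo=[15, 20, 25, 28] hi=[37, 39, 44, 47] -> (len(lo)=4, len(hi)=4, max(lo)=28)
Step 9: insert 35 -> lo=[15, 20, 25, 28, 35] hi=[37, 39, 44, 47] -> (len(lo)=5, len(hi)=4, max(lo)=35)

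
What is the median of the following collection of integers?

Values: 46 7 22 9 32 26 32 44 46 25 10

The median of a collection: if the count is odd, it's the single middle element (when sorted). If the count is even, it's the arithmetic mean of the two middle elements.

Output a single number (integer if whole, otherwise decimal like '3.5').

Answer: 26

Derivation:
Step 1: insert 46 -> lo=[46] (size 1, max 46) hi=[] (size 0) -> median=46
Step 2: insert 7 -> lo=[7] (size 1, max 7) hi=[46] (size 1, min 46) -> median=26.5
Step 3: insert 22 -> lo=[7, 22] (size 2, max 22) hi=[46] (size 1, min 46) -> median=22
Step 4: insert 9 -> lo=[7, 9] (size 2, max 9) hi=[22, 46] (size 2, min 22) -> median=15.5
Step 5: insert 32 -> lo=[7, 9, 22] (size 3, max 22) hi=[32, 46] (size 2, min 32) -> median=22
Step 6: insert 26 -> lo=[7, 9, 22] (size 3, max 22) hi=[26, 32, 46] (size 3, min 26) -> median=24
Step 7: insert 32 -> lo=[7, 9, 22, 26] (size 4, max 26) hi=[32, 32, 46] (size 3, min 32) -> median=26
Step 8: insert 44 -> lo=[7, 9, 22, 26] (size 4, max 26) hi=[32, 32, 44, 46] (size 4, min 32) -> median=29
Step 9: insert 46 -> lo=[7, 9, 22, 26, 32] (size 5, max 32) hi=[32, 44, 46, 46] (size 4, min 32) -> median=32
Step 10: insert 25 -> lo=[7, 9, 22, 25, 26] (size 5, max 26) hi=[32, 32, 44, 46, 46] (size 5, min 32) -> median=29
Step 11: insert 10 -> lo=[7, 9, 10, 22, 25, 26] (size 6, max 26) hi=[32, 32, 44, 46, 46] (size 5, min 32) -> median=26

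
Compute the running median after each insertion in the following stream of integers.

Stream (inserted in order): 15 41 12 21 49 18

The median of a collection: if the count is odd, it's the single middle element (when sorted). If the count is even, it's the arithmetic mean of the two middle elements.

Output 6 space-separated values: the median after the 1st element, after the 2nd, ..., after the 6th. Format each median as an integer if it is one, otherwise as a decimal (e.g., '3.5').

Answer: 15 28 15 18 21 19.5

Derivation:
Step 1: insert 15 -> lo=[15] (size 1, max 15) hi=[] (size 0) -> median=15
Step 2: insert 41 -> lo=[15] (size 1, max 15) hi=[41] (size 1, min 41) -> median=28
Step 3: insert 12 -> lo=[12, 15] (size 2, max 15) hi=[41] (size 1, min 41) -> median=15
Step 4: insert 21 -> lo=[12, 15] (size 2, max 15) hi=[21, 41] (size 2, min 21) -> median=18
Step 5: insert 49 -> lo=[12, 15, 21] (size 3, max 21) hi=[41, 49] (size 2, min 41) -> median=21
Step 6: insert 18 -> lo=[12, 15, 18] (size 3, max 18) hi=[21, 41, 49] (size 3, min 21) -> median=19.5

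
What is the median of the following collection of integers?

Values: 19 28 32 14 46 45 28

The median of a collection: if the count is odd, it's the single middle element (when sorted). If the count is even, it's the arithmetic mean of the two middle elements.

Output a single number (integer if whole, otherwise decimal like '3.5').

Step 1: insert 19 -> lo=[19] (size 1, max 19) hi=[] (size 0) -> median=19
Step 2: insert 28 -> lo=[19] (size 1, max 19) hi=[28] (size 1, min 28) -> median=23.5
Step 3: insert 32 -> lo=[19, 28] (size 2, max 28) hi=[32] (size 1, min 32) -> median=28
Step 4: insert 14 -> lo=[14, 19] (size 2, max 19) hi=[28, 32] (size 2, min 28) -> median=23.5
Step 5: insert 46 -> lo=[14, 19, 28] (size 3, max 28) hi=[32, 46] (size 2, min 32) -> median=28
Step 6: insert 45 -> lo=[14, 19, 28] (size 3, max 28) hi=[32, 45, 46] (size 3, min 32) -> median=30
Step 7: insert 28 -> lo=[14, 19, 28, 28] (size 4, max 28) hi=[32, 45, 46] (size 3, min 32) -> median=28

Answer: 28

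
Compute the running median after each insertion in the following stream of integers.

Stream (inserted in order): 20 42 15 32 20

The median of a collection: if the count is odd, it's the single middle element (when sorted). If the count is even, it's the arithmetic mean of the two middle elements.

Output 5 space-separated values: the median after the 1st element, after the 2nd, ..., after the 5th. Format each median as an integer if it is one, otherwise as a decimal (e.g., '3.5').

Step 1: insert 20 -> lo=[20] (size 1, max 20) hi=[] (size 0) -> median=20
Step 2: insert 42 -> lo=[20] (size 1, max 20) hi=[42] (size 1, min 42) -> median=31
Step 3: insert 15 -> lo=[15, 20] (size 2, max 20) hi=[42] (size 1, min 42) -> median=20
Step 4: insert 32 -> lo=[15, 20] (size 2, max 20) hi=[32, 42] (size 2, min 32) -> median=26
Step 5: insert 20 -> lo=[15, 20, 20] (size 3, max 20) hi=[32, 42] (size 2, min 32) -> median=20

Answer: 20 31 20 26 20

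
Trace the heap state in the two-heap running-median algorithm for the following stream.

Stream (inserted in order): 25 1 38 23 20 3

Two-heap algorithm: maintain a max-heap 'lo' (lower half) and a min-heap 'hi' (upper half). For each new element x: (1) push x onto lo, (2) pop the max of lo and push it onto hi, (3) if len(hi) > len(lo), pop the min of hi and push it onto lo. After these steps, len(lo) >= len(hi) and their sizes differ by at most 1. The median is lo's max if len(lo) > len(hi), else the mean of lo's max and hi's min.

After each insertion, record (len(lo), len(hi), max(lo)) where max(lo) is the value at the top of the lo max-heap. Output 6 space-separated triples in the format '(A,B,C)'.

Answer: (1,0,25) (1,1,1) (2,1,25) (2,2,23) (3,2,23) (3,3,20)

Derivation:
Step 1: insert 25 -> lo=[25] hi=[] -> (len(lo)=1, len(hi)=0, max(lo)=25)
Step 2: insert 1 -> lo=[1] hi=[25] -> (len(lo)=1, len(hi)=1, max(lo)=1)
Step 3: insert 38 -> lo=[1, 25] hi=[38] -> (len(lo)=2, len(hi)=1, max(lo)=25)
Step 4: insert 23 -> lo=[1, 23] hi=[25, 38] -> (len(lo)=2, len(hi)=2, max(lo)=23)
Step 5: insert 20 -> lo=[1, 20, 23] hi=[25, 38] -> (len(lo)=3, len(hi)=2, max(lo)=23)
Step 6: insert 3 -> lo=[1, 3, 20] hi=[23, 25, 38] -> (len(lo)=3, len(hi)=3, max(lo)=20)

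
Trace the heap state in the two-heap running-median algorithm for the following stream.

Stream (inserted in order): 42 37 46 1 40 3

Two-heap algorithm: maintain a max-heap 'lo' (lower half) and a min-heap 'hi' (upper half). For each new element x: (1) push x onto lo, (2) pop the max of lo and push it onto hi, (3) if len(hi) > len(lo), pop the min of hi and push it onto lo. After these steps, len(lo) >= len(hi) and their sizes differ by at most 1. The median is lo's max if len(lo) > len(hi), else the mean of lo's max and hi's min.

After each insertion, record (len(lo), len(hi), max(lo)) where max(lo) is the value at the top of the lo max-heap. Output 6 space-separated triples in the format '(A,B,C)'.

Answer: (1,0,42) (1,1,37) (2,1,42) (2,2,37) (3,2,40) (3,3,37)

Derivation:
Step 1: insert 42 -> lo=[42] hi=[] -> (len(lo)=1, len(hi)=0, max(lo)=42)
Step 2: insert 37 -> lo=[37] hi=[42] -> (len(lo)=1, len(hi)=1, max(lo)=37)
Step 3: insert 46 -> lo=[37, 42] hi=[46] -> (len(lo)=2, len(hi)=1, max(lo)=42)
Step 4: insert 1 -> lo=[1, 37] hi=[42, 46] -> (len(lo)=2, len(hi)=2, max(lo)=37)
Step 5: insert 40 -> lo=[1, 37, 40] hi=[42, 46] -> (len(lo)=3, len(hi)=2, max(lo)=40)
Step 6: insert 3 -> lo=[1, 3, 37] hi=[40, 42, 46] -> (len(lo)=3, len(hi)=3, max(lo)=37)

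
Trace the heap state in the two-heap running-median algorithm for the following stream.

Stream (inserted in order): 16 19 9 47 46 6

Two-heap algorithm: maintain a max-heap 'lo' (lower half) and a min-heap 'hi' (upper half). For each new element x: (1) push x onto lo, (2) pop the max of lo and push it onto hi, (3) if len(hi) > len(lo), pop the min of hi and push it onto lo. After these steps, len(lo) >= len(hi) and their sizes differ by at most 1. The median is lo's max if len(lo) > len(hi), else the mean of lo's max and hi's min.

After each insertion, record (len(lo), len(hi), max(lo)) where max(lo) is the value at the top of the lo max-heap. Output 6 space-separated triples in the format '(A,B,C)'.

Step 1: insert 16 -> lo=[16] hi=[] -> (len(lo)=1, len(hi)=0, max(lo)=16)
Step 2: insert 19 -> lo=[16] hi=[19] -> (len(lo)=1, len(hi)=1, max(lo)=16)
Step 3: insert 9 -> lo=[9, 16] hi=[19] -> (len(lo)=2, len(hi)=1, max(lo)=16)
Step 4: insert 47 -> lo=[9, 16] hi=[19, 47] -> (len(lo)=2, len(hi)=2, max(lo)=16)
Step 5: insert 46 -> lo=[9, 16, 19] hi=[46, 47] -> (len(lo)=3, len(hi)=2, max(lo)=19)
Step 6: insert 6 -> lo=[6, 9, 16] hi=[19, 46, 47] -> (len(lo)=3, len(hi)=3, max(lo)=16)

Answer: (1,0,16) (1,1,16) (2,1,16) (2,2,16) (3,2,19) (3,3,16)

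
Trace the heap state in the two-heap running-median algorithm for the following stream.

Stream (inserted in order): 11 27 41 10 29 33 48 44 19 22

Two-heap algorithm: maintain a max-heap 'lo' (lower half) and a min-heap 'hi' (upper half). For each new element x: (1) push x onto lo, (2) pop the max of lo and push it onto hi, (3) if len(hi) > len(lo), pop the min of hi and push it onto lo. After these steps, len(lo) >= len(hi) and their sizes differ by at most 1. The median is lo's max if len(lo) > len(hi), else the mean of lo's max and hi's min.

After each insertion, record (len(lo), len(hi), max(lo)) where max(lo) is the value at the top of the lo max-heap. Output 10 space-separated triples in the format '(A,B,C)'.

Answer: (1,0,11) (1,1,11) (2,1,27) (2,2,11) (3,2,27) (3,3,27) (4,3,29) (4,4,29) (5,4,29) (5,5,27)

Derivation:
Step 1: insert 11 -> lo=[11] hi=[] -> (len(lo)=1, len(hi)=0, max(lo)=11)
Step 2: insert 27 -> lo=[11] hi=[27] -> (len(lo)=1, len(hi)=1, max(lo)=11)
Step 3: insert 41 -> lo=[11, 27] hi=[41] -> (len(lo)=2, len(hi)=1, max(lo)=27)
Step 4: insert 10 -> lo=[10, 11] hi=[27, 41] -> (len(lo)=2, len(hi)=2, max(lo)=11)
Step 5: insert 29 -> lo=[10, 11, 27] hi=[29, 41] -> (len(lo)=3, len(hi)=2, max(lo)=27)
Step 6: insert 33 -> lo=[10, 11, 27] hi=[29, 33, 41] -> (len(lo)=3, len(hi)=3, max(lo)=27)
Step 7: insert 48 -> lo=[10, 11, 27, 29] hi=[33, 41, 48] -> (len(lo)=4, len(hi)=3, max(lo)=29)
Step 8: insert 44 -> lo=[10, 11, 27, 29] hi=[33, 41, 44, 48] -> (len(lo)=4, len(hi)=4, max(lo)=29)
Step 9: insert 19 -> lo=[10, 11, 19, 27, 29] hi=[33, 41, 44, 48] -> (len(lo)=5, len(hi)=4, max(lo)=29)
Step 10: insert 22 -> lo=[10, 11, 19, 22, 27] hi=[29, 33, 41, 44, 48] -> (len(lo)=5, len(hi)=5, max(lo)=27)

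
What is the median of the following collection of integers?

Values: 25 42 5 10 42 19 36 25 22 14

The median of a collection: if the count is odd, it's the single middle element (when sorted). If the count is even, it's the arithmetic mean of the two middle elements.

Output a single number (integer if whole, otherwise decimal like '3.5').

Step 1: insert 25 -> lo=[25] (size 1, max 25) hi=[] (size 0) -> median=25
Step 2: insert 42 -> lo=[25] (size 1, max 25) hi=[42] (size 1, min 42) -> median=33.5
Step 3: insert 5 -> lo=[5, 25] (size 2, max 25) hi=[42] (size 1, min 42) -> median=25
Step 4: insert 10 -> lo=[5, 10] (size 2, max 10) hi=[25, 42] (size 2, min 25) -> median=17.5
Step 5: insert 42 -> lo=[5, 10, 25] (size 3, max 25) hi=[42, 42] (size 2, min 42) -> median=25
Step 6: insert 19 -> lo=[5, 10, 19] (size 3, max 19) hi=[25, 42, 42] (size 3, min 25) -> median=22
Step 7: insert 36 -> lo=[5, 10, 19, 25] (size 4, max 25) hi=[36, 42, 42] (size 3, min 36) -> median=25
Step 8: insert 25 -> lo=[5, 10, 19, 25] (size 4, max 25) hi=[25, 36, 42, 42] (size 4, min 25) -> median=25
Step 9: insert 22 -> lo=[5, 10, 19, 22, 25] (size 5, max 25) hi=[25, 36, 42, 42] (size 4, min 25) -> median=25
Step 10: insert 14 -> lo=[5, 10, 14, 19, 22] (size 5, max 22) hi=[25, 25, 36, 42, 42] (size 5, min 25) -> median=23.5

Answer: 23.5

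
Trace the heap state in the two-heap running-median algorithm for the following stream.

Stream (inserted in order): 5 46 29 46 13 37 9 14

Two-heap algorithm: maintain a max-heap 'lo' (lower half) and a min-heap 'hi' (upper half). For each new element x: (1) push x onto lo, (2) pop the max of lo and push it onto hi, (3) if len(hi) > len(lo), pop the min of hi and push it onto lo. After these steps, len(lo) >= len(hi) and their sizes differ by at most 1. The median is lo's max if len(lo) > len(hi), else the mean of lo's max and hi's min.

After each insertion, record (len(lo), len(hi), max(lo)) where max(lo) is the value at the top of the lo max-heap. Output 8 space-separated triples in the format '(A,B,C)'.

Step 1: insert 5 -> lo=[5] hi=[] -> (len(lo)=1, len(hi)=0, max(lo)=5)
Step 2: insert 46 -> lo=[5] hi=[46] -> (len(lo)=1, len(hi)=1, max(lo)=5)
Step 3: insert 29 -> lo=[5, 29] hi=[46] -> (len(lo)=2, len(hi)=1, max(lo)=29)
Step 4: insert 46 -> lo=[5, 29] hi=[46, 46] -> (len(lo)=2, len(hi)=2, max(lo)=29)
Step 5: insert 13 -> lo=[5, 13, 29] hi=[46, 46] -> (len(lo)=3, len(hi)=2, max(lo)=29)
Step 6: insert 37 -> lo=[5, 13, 29] hi=[37, 46, 46] -> (len(lo)=3, len(hi)=3, max(lo)=29)
Step 7: insert 9 -> lo=[5, 9, 13, 29] hi=[37, 46, 46] -> (len(lo)=4, len(hi)=3, max(lo)=29)
Step 8: insert 14 -> lo=[5, 9, 13, 14] hi=[29, 37, 46, 46] -> (len(lo)=4, len(hi)=4, max(lo)=14)

Answer: (1,0,5) (1,1,5) (2,1,29) (2,2,29) (3,2,29) (3,3,29) (4,3,29) (4,4,14)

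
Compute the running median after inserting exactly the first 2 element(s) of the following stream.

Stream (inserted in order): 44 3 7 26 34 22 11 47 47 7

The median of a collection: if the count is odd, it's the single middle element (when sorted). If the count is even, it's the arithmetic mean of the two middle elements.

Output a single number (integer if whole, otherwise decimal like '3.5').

Step 1: insert 44 -> lo=[44] (size 1, max 44) hi=[] (size 0) -> median=44
Step 2: insert 3 -> lo=[3] (size 1, max 3) hi=[44] (size 1, min 44) -> median=23.5

Answer: 23.5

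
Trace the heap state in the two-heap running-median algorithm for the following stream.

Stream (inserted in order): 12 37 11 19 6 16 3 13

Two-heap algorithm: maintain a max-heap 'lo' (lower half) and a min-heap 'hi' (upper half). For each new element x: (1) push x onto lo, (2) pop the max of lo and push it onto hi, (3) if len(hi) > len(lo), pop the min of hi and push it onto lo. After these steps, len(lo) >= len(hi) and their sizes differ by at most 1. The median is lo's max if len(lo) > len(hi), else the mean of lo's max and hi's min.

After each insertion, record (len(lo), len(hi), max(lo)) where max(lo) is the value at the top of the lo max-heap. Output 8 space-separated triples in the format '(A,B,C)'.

Step 1: insert 12 -> lo=[12] hi=[] -> (len(lo)=1, len(hi)=0, max(lo)=12)
Step 2: insert 37 -> lo=[12] hi=[37] -> (len(lo)=1, len(hi)=1, max(lo)=12)
Step 3: insert 11 -> lo=[11, 12] hi=[37] -> (len(lo)=2, len(hi)=1, max(lo)=12)
Step 4: insert 19 -> lo=[11, 12] hi=[19, 37] -> (len(lo)=2, len(hi)=2, max(lo)=12)
Step 5: insert 6 -> lo=[6, 11, 12] hi=[19, 37] -> (len(lo)=3, len(hi)=2, max(lo)=12)
Step 6: insert 16 -> lo=[6, 11, 12] hi=[16, 19, 37] -> (len(lo)=3, len(hi)=3, max(lo)=12)
Step 7: insert 3 -> lo=[3, 6, 11, 12] hi=[16, 19, 37] -> (len(lo)=4, len(hi)=3, max(lo)=12)
Step 8: insert 13 -> lo=[3, 6, 11, 12] hi=[13, 16, 19, 37] -> (len(lo)=4, len(hi)=4, max(lo)=12)

Answer: (1,0,12) (1,1,12) (2,1,12) (2,2,12) (3,2,12) (3,3,12) (4,3,12) (4,4,12)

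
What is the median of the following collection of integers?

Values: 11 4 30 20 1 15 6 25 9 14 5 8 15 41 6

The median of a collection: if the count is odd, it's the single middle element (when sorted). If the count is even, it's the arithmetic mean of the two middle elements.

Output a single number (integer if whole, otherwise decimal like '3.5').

Answer: 11

Derivation:
Step 1: insert 11 -> lo=[11] (size 1, max 11) hi=[] (size 0) -> median=11
Step 2: insert 4 -> lo=[4] (size 1, max 4) hi=[11] (size 1, min 11) -> median=7.5
Step 3: insert 30 -> lo=[4, 11] (size 2, max 11) hi=[30] (size 1, min 30) -> median=11
Step 4: insert 20 -> lo=[4, 11] (size 2, max 11) hi=[20, 30] (size 2, min 20) -> median=15.5
Step 5: insert 1 -> lo=[1, 4, 11] (size 3, max 11) hi=[20, 30] (size 2, min 20) -> median=11
Step 6: insert 15 -> lo=[1, 4, 11] (size 3, max 11) hi=[15, 20, 30] (size 3, min 15) -> median=13
Step 7: insert 6 -> lo=[1, 4, 6, 11] (size 4, max 11) hi=[15, 20, 30] (size 3, min 15) -> median=11
Step 8: insert 25 -> lo=[1, 4, 6, 11] (size 4, max 11) hi=[15, 20, 25, 30] (size 4, min 15) -> median=13
Step 9: insert 9 -> lo=[1, 4, 6, 9, 11] (size 5, max 11) hi=[15, 20, 25, 30] (size 4, min 15) -> median=11
Step 10: insert 14 -> lo=[1, 4, 6, 9, 11] (size 5, max 11) hi=[14, 15, 20, 25, 30] (size 5, min 14) -> median=12.5
Step 11: insert 5 -> lo=[1, 4, 5, 6, 9, 11] (size 6, max 11) hi=[14, 15, 20, 25, 30] (size 5, min 14) -> median=11
Step 12: insert 8 -> lo=[1, 4, 5, 6, 8, 9] (size 6, max 9) hi=[11, 14, 15, 20, 25, 30] (size 6, min 11) -> median=10
Step 13: insert 15 -> lo=[1, 4, 5, 6, 8, 9, 11] (size 7, max 11) hi=[14, 15, 15, 20, 25, 30] (size 6, min 14) -> median=11
Step 14: insert 41 -> lo=[1, 4, 5, 6, 8, 9, 11] (size 7, max 11) hi=[14, 15, 15, 20, 25, 30, 41] (size 7, min 14) -> median=12.5
Step 15: insert 6 -> lo=[1, 4, 5, 6, 6, 8, 9, 11] (size 8, max 11) hi=[14, 15, 15, 20, 25, 30, 41] (size 7, min 14) -> median=11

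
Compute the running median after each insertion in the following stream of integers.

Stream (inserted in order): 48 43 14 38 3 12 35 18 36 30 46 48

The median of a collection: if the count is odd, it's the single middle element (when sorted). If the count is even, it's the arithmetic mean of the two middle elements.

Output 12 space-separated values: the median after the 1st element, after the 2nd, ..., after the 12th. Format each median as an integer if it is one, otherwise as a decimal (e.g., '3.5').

Step 1: insert 48 -> lo=[48] (size 1, max 48) hi=[] (size 0) -> median=48
Step 2: insert 43 -> lo=[43] (size 1, max 43) hi=[48] (size 1, min 48) -> median=45.5
Step 3: insert 14 -> lo=[14, 43] (size 2, max 43) hi=[48] (size 1, min 48) -> median=43
Step 4: insert 38 -> lo=[14, 38] (size 2, max 38) hi=[43, 48] (size 2, min 43) -> median=40.5
Step 5: insert 3 -> lo=[3, 14, 38] (size 3, max 38) hi=[43, 48] (size 2, min 43) -> median=38
Step 6: insert 12 -> lo=[3, 12, 14] (size 3, max 14) hi=[38, 43, 48] (size 3, min 38) -> median=26
Step 7: insert 35 -> lo=[3, 12, 14, 35] (size 4, max 35) hi=[38, 43, 48] (size 3, min 38) -> median=35
Step 8: insert 18 -> lo=[3, 12, 14, 18] (size 4, max 18) hi=[35, 38, 43, 48] (size 4, min 35) -> median=26.5
Step 9: insert 36 -> lo=[3, 12, 14, 18, 35] (size 5, max 35) hi=[36, 38, 43, 48] (size 4, min 36) -> median=35
Step 10: insert 30 -> lo=[3, 12, 14, 18, 30] (size 5, max 30) hi=[35, 36, 38, 43, 48] (size 5, min 35) -> median=32.5
Step 11: insert 46 -> lo=[3, 12, 14, 18, 30, 35] (size 6, max 35) hi=[36, 38, 43, 46, 48] (size 5, min 36) -> median=35
Step 12: insert 48 -> lo=[3, 12, 14, 18, 30, 35] (size 6, max 35) hi=[36, 38, 43, 46, 48, 48] (size 6, min 36) -> median=35.5

Answer: 48 45.5 43 40.5 38 26 35 26.5 35 32.5 35 35.5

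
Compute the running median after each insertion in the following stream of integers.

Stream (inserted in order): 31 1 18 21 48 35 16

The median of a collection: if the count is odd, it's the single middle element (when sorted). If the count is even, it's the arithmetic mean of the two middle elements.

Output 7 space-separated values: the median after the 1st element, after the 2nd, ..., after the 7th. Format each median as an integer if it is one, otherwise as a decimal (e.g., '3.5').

Answer: 31 16 18 19.5 21 26 21

Derivation:
Step 1: insert 31 -> lo=[31] (size 1, max 31) hi=[] (size 0) -> median=31
Step 2: insert 1 -> lo=[1] (size 1, max 1) hi=[31] (size 1, min 31) -> median=16
Step 3: insert 18 -> lo=[1, 18] (size 2, max 18) hi=[31] (size 1, min 31) -> median=18
Step 4: insert 21 -> lo=[1, 18] (size 2, max 18) hi=[21, 31] (size 2, min 21) -> median=19.5
Step 5: insert 48 -> lo=[1, 18, 21] (size 3, max 21) hi=[31, 48] (size 2, min 31) -> median=21
Step 6: insert 35 -> lo=[1, 18, 21] (size 3, max 21) hi=[31, 35, 48] (size 3, min 31) -> median=26
Step 7: insert 16 -> lo=[1, 16, 18, 21] (size 4, max 21) hi=[31, 35, 48] (size 3, min 31) -> median=21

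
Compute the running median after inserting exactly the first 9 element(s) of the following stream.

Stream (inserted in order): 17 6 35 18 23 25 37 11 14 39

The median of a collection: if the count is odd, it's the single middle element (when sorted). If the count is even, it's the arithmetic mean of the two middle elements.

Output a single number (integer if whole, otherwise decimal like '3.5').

Answer: 18

Derivation:
Step 1: insert 17 -> lo=[17] (size 1, max 17) hi=[] (size 0) -> median=17
Step 2: insert 6 -> lo=[6] (size 1, max 6) hi=[17] (size 1, min 17) -> median=11.5
Step 3: insert 35 -> lo=[6, 17] (size 2, max 17) hi=[35] (size 1, min 35) -> median=17
Step 4: insert 18 -> lo=[6, 17] (size 2, max 17) hi=[18, 35] (size 2, min 18) -> median=17.5
Step 5: insert 23 -> lo=[6, 17, 18] (size 3, max 18) hi=[23, 35] (size 2, min 23) -> median=18
Step 6: insert 25 -> lo=[6, 17, 18] (size 3, max 18) hi=[23, 25, 35] (size 3, min 23) -> median=20.5
Step 7: insert 37 -> lo=[6, 17, 18, 23] (size 4, max 23) hi=[25, 35, 37] (size 3, min 25) -> median=23
Step 8: insert 11 -> lo=[6, 11, 17, 18] (size 4, max 18) hi=[23, 25, 35, 37] (size 4, min 23) -> median=20.5
Step 9: insert 14 -> lo=[6, 11, 14, 17, 18] (size 5, max 18) hi=[23, 25, 35, 37] (size 4, min 23) -> median=18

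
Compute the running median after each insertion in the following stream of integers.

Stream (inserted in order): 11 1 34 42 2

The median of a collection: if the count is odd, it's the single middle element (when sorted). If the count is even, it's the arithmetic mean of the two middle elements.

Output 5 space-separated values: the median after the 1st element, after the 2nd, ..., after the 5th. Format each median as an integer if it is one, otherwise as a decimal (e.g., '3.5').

Answer: 11 6 11 22.5 11

Derivation:
Step 1: insert 11 -> lo=[11] (size 1, max 11) hi=[] (size 0) -> median=11
Step 2: insert 1 -> lo=[1] (size 1, max 1) hi=[11] (size 1, min 11) -> median=6
Step 3: insert 34 -> lo=[1, 11] (size 2, max 11) hi=[34] (size 1, min 34) -> median=11
Step 4: insert 42 -> lo=[1, 11] (size 2, max 11) hi=[34, 42] (size 2, min 34) -> median=22.5
Step 5: insert 2 -> lo=[1, 2, 11] (size 3, max 11) hi=[34, 42] (size 2, min 34) -> median=11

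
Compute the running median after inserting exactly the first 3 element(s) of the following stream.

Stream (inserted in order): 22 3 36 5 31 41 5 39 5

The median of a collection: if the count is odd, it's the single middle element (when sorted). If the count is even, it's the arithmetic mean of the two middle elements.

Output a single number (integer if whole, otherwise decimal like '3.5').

Answer: 22

Derivation:
Step 1: insert 22 -> lo=[22] (size 1, max 22) hi=[] (size 0) -> median=22
Step 2: insert 3 -> lo=[3] (size 1, max 3) hi=[22] (size 1, min 22) -> median=12.5
Step 3: insert 36 -> lo=[3, 22] (size 2, max 22) hi=[36] (size 1, min 36) -> median=22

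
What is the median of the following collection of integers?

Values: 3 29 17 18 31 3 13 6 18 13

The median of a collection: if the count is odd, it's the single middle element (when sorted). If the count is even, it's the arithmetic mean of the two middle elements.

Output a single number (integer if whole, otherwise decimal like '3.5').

Step 1: insert 3 -> lo=[3] (size 1, max 3) hi=[] (size 0) -> median=3
Step 2: insert 29 -> lo=[3] (size 1, max 3) hi=[29] (size 1, min 29) -> median=16
Step 3: insert 17 -> lo=[3, 17] (size 2, max 17) hi=[29] (size 1, min 29) -> median=17
Step 4: insert 18 -> lo=[3, 17] (size 2, max 17) hi=[18, 29] (size 2, min 18) -> median=17.5
Step 5: insert 31 -> lo=[3, 17, 18] (size 3, max 18) hi=[29, 31] (size 2, min 29) -> median=18
Step 6: insert 3 -> lo=[3, 3, 17] (size 3, max 17) hi=[18, 29, 31] (size 3, min 18) -> median=17.5
Step 7: insert 13 -> lo=[3, 3, 13, 17] (size 4, max 17) hi=[18, 29, 31] (size 3, min 18) -> median=17
Step 8: insert 6 -> lo=[3, 3, 6, 13] (size 4, max 13) hi=[17, 18, 29, 31] (size 4, min 17) -> median=15
Step 9: insert 18 -> lo=[3, 3, 6, 13, 17] (size 5, max 17) hi=[18, 18, 29, 31] (size 4, min 18) -> median=17
Step 10: insert 13 -> lo=[3, 3, 6, 13, 13] (size 5, max 13) hi=[17, 18, 18, 29, 31] (size 5, min 17) -> median=15

Answer: 15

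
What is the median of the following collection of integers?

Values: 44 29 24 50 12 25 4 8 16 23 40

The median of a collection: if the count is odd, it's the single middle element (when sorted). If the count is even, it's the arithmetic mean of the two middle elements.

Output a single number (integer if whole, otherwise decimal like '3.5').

Answer: 24

Derivation:
Step 1: insert 44 -> lo=[44] (size 1, max 44) hi=[] (size 0) -> median=44
Step 2: insert 29 -> lo=[29] (size 1, max 29) hi=[44] (size 1, min 44) -> median=36.5
Step 3: insert 24 -> lo=[24, 29] (size 2, max 29) hi=[44] (size 1, min 44) -> median=29
Step 4: insert 50 -> lo=[24, 29] (size 2, max 29) hi=[44, 50] (size 2, min 44) -> median=36.5
Step 5: insert 12 -> lo=[12, 24, 29] (size 3, max 29) hi=[44, 50] (size 2, min 44) -> median=29
Step 6: insert 25 -> lo=[12, 24, 25] (size 3, max 25) hi=[29, 44, 50] (size 3, min 29) -> median=27
Step 7: insert 4 -> lo=[4, 12, 24, 25] (size 4, max 25) hi=[29, 44, 50] (size 3, min 29) -> median=25
Step 8: insert 8 -> lo=[4, 8, 12, 24] (size 4, max 24) hi=[25, 29, 44, 50] (size 4, min 25) -> median=24.5
Step 9: insert 16 -> lo=[4, 8, 12, 16, 24] (size 5, max 24) hi=[25, 29, 44, 50] (size 4, min 25) -> median=24
Step 10: insert 23 -> lo=[4, 8, 12, 16, 23] (size 5, max 23) hi=[24, 25, 29, 44, 50] (size 5, min 24) -> median=23.5
Step 11: insert 40 -> lo=[4, 8, 12, 16, 23, 24] (size 6, max 24) hi=[25, 29, 40, 44, 50] (size 5, min 25) -> median=24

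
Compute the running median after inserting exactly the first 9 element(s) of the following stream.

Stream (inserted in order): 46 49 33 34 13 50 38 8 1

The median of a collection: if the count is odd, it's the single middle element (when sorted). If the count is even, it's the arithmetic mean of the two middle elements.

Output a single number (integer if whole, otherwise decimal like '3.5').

Answer: 34

Derivation:
Step 1: insert 46 -> lo=[46] (size 1, max 46) hi=[] (size 0) -> median=46
Step 2: insert 49 -> lo=[46] (size 1, max 46) hi=[49] (size 1, min 49) -> median=47.5
Step 3: insert 33 -> lo=[33, 46] (size 2, max 46) hi=[49] (size 1, min 49) -> median=46
Step 4: insert 34 -> lo=[33, 34] (size 2, max 34) hi=[46, 49] (size 2, min 46) -> median=40
Step 5: insert 13 -> lo=[13, 33, 34] (size 3, max 34) hi=[46, 49] (size 2, min 46) -> median=34
Step 6: insert 50 -> lo=[13, 33, 34] (size 3, max 34) hi=[46, 49, 50] (size 3, min 46) -> median=40
Step 7: insert 38 -> lo=[13, 33, 34, 38] (size 4, max 38) hi=[46, 49, 50] (size 3, min 46) -> median=38
Step 8: insert 8 -> lo=[8, 13, 33, 34] (size 4, max 34) hi=[38, 46, 49, 50] (size 4, min 38) -> median=36
Step 9: insert 1 -> lo=[1, 8, 13, 33, 34] (size 5, max 34) hi=[38, 46, 49, 50] (size 4, min 38) -> median=34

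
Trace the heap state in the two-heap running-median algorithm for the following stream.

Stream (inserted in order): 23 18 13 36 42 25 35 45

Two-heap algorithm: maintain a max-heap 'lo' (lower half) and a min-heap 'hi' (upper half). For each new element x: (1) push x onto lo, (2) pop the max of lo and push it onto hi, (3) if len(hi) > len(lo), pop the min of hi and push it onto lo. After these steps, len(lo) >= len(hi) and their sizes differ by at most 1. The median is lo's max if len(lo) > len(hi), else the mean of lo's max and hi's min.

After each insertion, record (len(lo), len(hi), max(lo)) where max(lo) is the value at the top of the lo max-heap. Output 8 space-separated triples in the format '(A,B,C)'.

Answer: (1,0,23) (1,1,18) (2,1,18) (2,2,18) (3,2,23) (3,3,23) (4,3,25) (4,4,25)

Derivation:
Step 1: insert 23 -> lo=[23] hi=[] -> (len(lo)=1, len(hi)=0, max(lo)=23)
Step 2: insert 18 -> lo=[18] hi=[23] -> (len(lo)=1, len(hi)=1, max(lo)=18)
Step 3: insert 13 -> lo=[13, 18] hi=[23] -> (len(lo)=2, len(hi)=1, max(lo)=18)
Step 4: insert 36 -> lo=[13, 18] hi=[23, 36] -> (len(lo)=2, len(hi)=2, max(lo)=18)
Step 5: insert 42 -> lo=[13, 18, 23] hi=[36, 42] -> (len(lo)=3, len(hi)=2, max(lo)=23)
Step 6: insert 25 -> lo=[13, 18, 23] hi=[25, 36, 42] -> (len(lo)=3, len(hi)=3, max(lo)=23)
Step 7: insert 35 -> lo=[13, 18, 23, 25] hi=[35, 36, 42] -> (len(lo)=4, len(hi)=3, max(lo)=25)
Step 8: insert 45 -> lo=[13, 18, 23, 25] hi=[35, 36, 42, 45] -> (len(lo)=4, len(hi)=4, max(lo)=25)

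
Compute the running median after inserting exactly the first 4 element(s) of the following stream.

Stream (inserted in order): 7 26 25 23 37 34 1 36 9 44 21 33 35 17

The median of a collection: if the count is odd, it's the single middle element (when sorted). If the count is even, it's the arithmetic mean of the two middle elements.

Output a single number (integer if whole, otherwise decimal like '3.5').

Answer: 24

Derivation:
Step 1: insert 7 -> lo=[7] (size 1, max 7) hi=[] (size 0) -> median=7
Step 2: insert 26 -> lo=[7] (size 1, max 7) hi=[26] (size 1, min 26) -> median=16.5
Step 3: insert 25 -> lo=[7, 25] (size 2, max 25) hi=[26] (size 1, min 26) -> median=25
Step 4: insert 23 -> lo=[7, 23] (size 2, max 23) hi=[25, 26] (size 2, min 25) -> median=24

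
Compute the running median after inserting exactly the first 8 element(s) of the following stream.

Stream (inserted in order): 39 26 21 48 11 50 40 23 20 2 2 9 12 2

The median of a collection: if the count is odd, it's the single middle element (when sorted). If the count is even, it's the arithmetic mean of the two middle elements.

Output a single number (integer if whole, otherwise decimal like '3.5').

Answer: 32.5

Derivation:
Step 1: insert 39 -> lo=[39] (size 1, max 39) hi=[] (size 0) -> median=39
Step 2: insert 26 -> lo=[26] (size 1, max 26) hi=[39] (size 1, min 39) -> median=32.5
Step 3: insert 21 -> lo=[21, 26] (size 2, max 26) hi=[39] (size 1, min 39) -> median=26
Step 4: insert 48 -> lo=[21, 26] (size 2, max 26) hi=[39, 48] (size 2, min 39) -> median=32.5
Step 5: insert 11 -> lo=[11, 21, 26] (size 3, max 26) hi=[39, 48] (size 2, min 39) -> median=26
Step 6: insert 50 -> lo=[11, 21, 26] (size 3, max 26) hi=[39, 48, 50] (size 3, min 39) -> median=32.5
Step 7: insert 40 -> lo=[11, 21, 26, 39] (size 4, max 39) hi=[40, 48, 50] (size 3, min 40) -> median=39
Step 8: insert 23 -> lo=[11, 21, 23, 26] (size 4, max 26) hi=[39, 40, 48, 50] (size 4, min 39) -> median=32.5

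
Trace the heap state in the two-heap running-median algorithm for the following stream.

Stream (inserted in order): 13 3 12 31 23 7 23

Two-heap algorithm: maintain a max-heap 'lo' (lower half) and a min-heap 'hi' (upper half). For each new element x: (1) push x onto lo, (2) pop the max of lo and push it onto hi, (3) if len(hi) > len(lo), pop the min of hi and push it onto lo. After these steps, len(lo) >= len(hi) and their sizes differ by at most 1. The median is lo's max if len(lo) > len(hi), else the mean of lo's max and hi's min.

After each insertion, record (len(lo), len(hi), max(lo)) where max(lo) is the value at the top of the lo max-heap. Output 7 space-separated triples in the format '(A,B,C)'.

Answer: (1,0,13) (1,1,3) (2,1,12) (2,2,12) (3,2,13) (3,3,12) (4,3,13)

Derivation:
Step 1: insert 13 -> lo=[13] hi=[] -> (len(lo)=1, len(hi)=0, max(lo)=13)
Step 2: insert 3 -> lo=[3] hi=[13] -> (len(lo)=1, len(hi)=1, max(lo)=3)
Step 3: insert 12 -> lo=[3, 12] hi=[13] -> (len(lo)=2, len(hi)=1, max(lo)=12)
Step 4: insert 31 -> lo=[3, 12] hi=[13, 31] -> (len(lo)=2, len(hi)=2, max(lo)=12)
Step 5: insert 23 -> lo=[3, 12, 13] hi=[23, 31] -> (len(lo)=3, len(hi)=2, max(lo)=13)
Step 6: insert 7 -> lo=[3, 7, 12] hi=[13, 23, 31] -> (len(lo)=3, len(hi)=3, max(lo)=12)
Step 7: insert 23 -> lo=[3, 7, 12, 13] hi=[23, 23, 31] -> (len(lo)=4, len(hi)=3, max(lo)=13)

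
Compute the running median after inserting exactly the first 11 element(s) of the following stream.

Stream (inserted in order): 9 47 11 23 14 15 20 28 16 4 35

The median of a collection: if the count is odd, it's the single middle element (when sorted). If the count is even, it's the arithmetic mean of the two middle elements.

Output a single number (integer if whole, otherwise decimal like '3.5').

Answer: 16

Derivation:
Step 1: insert 9 -> lo=[9] (size 1, max 9) hi=[] (size 0) -> median=9
Step 2: insert 47 -> lo=[9] (size 1, max 9) hi=[47] (size 1, min 47) -> median=28
Step 3: insert 11 -> lo=[9, 11] (size 2, max 11) hi=[47] (size 1, min 47) -> median=11
Step 4: insert 23 -> lo=[9, 11] (size 2, max 11) hi=[23, 47] (size 2, min 23) -> median=17
Step 5: insert 14 -> lo=[9, 11, 14] (size 3, max 14) hi=[23, 47] (size 2, min 23) -> median=14
Step 6: insert 15 -> lo=[9, 11, 14] (size 3, max 14) hi=[15, 23, 47] (size 3, min 15) -> median=14.5
Step 7: insert 20 -> lo=[9, 11, 14, 15] (size 4, max 15) hi=[20, 23, 47] (size 3, min 20) -> median=15
Step 8: insert 28 -> lo=[9, 11, 14, 15] (size 4, max 15) hi=[20, 23, 28, 47] (size 4, min 20) -> median=17.5
Step 9: insert 16 -> lo=[9, 11, 14, 15, 16] (size 5, max 16) hi=[20, 23, 28, 47] (size 4, min 20) -> median=16
Step 10: insert 4 -> lo=[4, 9, 11, 14, 15] (size 5, max 15) hi=[16, 20, 23, 28, 47] (size 5, min 16) -> median=15.5
Step 11: insert 35 -> lo=[4, 9, 11, 14, 15, 16] (size 6, max 16) hi=[20, 23, 28, 35, 47] (size 5, min 20) -> median=16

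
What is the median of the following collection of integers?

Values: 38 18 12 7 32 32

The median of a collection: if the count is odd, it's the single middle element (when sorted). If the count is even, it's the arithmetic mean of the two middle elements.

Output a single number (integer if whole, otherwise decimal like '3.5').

Answer: 25

Derivation:
Step 1: insert 38 -> lo=[38] (size 1, max 38) hi=[] (size 0) -> median=38
Step 2: insert 18 -> lo=[18] (size 1, max 18) hi=[38] (size 1, min 38) -> median=28
Step 3: insert 12 -> lo=[12, 18] (size 2, max 18) hi=[38] (size 1, min 38) -> median=18
Step 4: insert 7 -> lo=[7, 12] (size 2, max 12) hi=[18, 38] (size 2, min 18) -> median=15
Step 5: insert 32 -> lo=[7, 12, 18] (size 3, max 18) hi=[32, 38] (size 2, min 32) -> median=18
Step 6: insert 32 -> lo=[7, 12, 18] (size 3, max 18) hi=[32, 32, 38] (size 3, min 32) -> median=25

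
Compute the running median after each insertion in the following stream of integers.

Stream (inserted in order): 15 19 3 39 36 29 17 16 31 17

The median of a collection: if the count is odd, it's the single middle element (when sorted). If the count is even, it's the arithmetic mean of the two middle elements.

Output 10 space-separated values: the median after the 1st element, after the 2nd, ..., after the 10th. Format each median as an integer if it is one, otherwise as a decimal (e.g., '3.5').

Step 1: insert 15 -> lo=[15] (size 1, max 15) hi=[] (size 0) -> median=15
Step 2: insert 19 -> lo=[15] (size 1, max 15) hi=[19] (size 1, min 19) -> median=17
Step 3: insert 3 -> lo=[3, 15] (size 2, max 15) hi=[19] (size 1, min 19) -> median=15
Step 4: insert 39 -> lo=[3, 15] (size 2, max 15) hi=[19, 39] (size 2, min 19) -> median=17
Step 5: insert 36 -> lo=[3, 15, 19] (size 3, max 19) hi=[36, 39] (size 2, min 36) -> median=19
Step 6: insert 29 -> lo=[3, 15, 19] (size 3, max 19) hi=[29, 36, 39] (size 3, min 29) -> median=24
Step 7: insert 17 -> lo=[3, 15, 17, 19] (size 4, max 19) hi=[29, 36, 39] (size 3, min 29) -> median=19
Step 8: insert 16 -> lo=[3, 15, 16, 17] (size 4, max 17) hi=[19, 29, 36, 39] (size 4, min 19) -> median=18
Step 9: insert 31 -> lo=[3, 15, 16, 17, 19] (size 5, max 19) hi=[29, 31, 36, 39] (size 4, min 29) -> median=19
Step 10: insert 17 -> lo=[3, 15, 16, 17, 17] (size 5, max 17) hi=[19, 29, 31, 36, 39] (size 5, min 19) -> median=18

Answer: 15 17 15 17 19 24 19 18 19 18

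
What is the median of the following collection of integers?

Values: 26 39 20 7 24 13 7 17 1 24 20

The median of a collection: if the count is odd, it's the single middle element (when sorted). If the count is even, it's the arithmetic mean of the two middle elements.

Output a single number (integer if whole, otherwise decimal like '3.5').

Answer: 20

Derivation:
Step 1: insert 26 -> lo=[26] (size 1, max 26) hi=[] (size 0) -> median=26
Step 2: insert 39 -> lo=[26] (size 1, max 26) hi=[39] (size 1, min 39) -> median=32.5
Step 3: insert 20 -> lo=[20, 26] (size 2, max 26) hi=[39] (size 1, min 39) -> median=26
Step 4: insert 7 -> lo=[7, 20] (size 2, max 20) hi=[26, 39] (size 2, min 26) -> median=23
Step 5: insert 24 -> lo=[7, 20, 24] (size 3, max 24) hi=[26, 39] (size 2, min 26) -> median=24
Step 6: insert 13 -> lo=[7, 13, 20] (size 3, max 20) hi=[24, 26, 39] (size 3, min 24) -> median=22
Step 7: insert 7 -> lo=[7, 7, 13, 20] (size 4, max 20) hi=[24, 26, 39] (size 3, min 24) -> median=20
Step 8: insert 17 -> lo=[7, 7, 13, 17] (size 4, max 17) hi=[20, 24, 26, 39] (size 4, min 20) -> median=18.5
Step 9: insert 1 -> lo=[1, 7, 7, 13, 17] (size 5, max 17) hi=[20, 24, 26, 39] (size 4, min 20) -> median=17
Step 10: insert 24 -> lo=[1, 7, 7, 13, 17] (size 5, max 17) hi=[20, 24, 24, 26, 39] (size 5, min 20) -> median=18.5
Step 11: insert 20 -> lo=[1, 7, 7, 13, 17, 20] (size 6, max 20) hi=[20, 24, 24, 26, 39] (size 5, min 20) -> median=20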